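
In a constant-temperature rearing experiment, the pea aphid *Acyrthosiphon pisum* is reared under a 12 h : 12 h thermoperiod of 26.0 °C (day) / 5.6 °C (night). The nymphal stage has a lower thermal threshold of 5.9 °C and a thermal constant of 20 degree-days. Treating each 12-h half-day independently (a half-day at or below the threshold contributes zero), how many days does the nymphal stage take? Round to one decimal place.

2.0 days

Day half: max(0, 26.0 − 5.9) × 0.5 = 20.1 × 0.5 = 10.05 DD.
Night half: max(0, 5.6 − 5.9) × 0.5 = 0.0 × 0.5 = 0.00 DD.
Per 24 h: 10.05 DD/day.
Duration = 20 / 10.05 = 1.990 ≈ 2.0 days.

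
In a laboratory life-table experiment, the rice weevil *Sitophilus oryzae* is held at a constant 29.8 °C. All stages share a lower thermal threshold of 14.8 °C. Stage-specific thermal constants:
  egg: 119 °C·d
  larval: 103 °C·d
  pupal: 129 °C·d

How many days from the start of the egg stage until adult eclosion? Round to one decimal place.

Daily accumulation at 29.8 °C = 29.8 − 14.8 = 15.0 DD/day.
Total K = 119 + 103 + 129 = 351 DD.
Total duration = 351 / 15.0 = 23.400 ≈ 23.4 days.

23.4 days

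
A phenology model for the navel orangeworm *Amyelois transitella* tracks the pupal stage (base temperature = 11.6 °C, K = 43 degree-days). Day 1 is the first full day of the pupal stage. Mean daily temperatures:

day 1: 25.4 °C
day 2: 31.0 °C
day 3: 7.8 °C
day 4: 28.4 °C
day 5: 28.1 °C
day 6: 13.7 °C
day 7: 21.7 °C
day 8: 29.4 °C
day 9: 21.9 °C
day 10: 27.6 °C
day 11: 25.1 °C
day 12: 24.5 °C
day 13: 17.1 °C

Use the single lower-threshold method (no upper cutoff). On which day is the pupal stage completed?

Daily DD above 11.6 °C: 13.8, 19.4, 0.0, 16.8, 16.5, 2.1, 10.1, 17.8, 10.3, 16.0, 13.5, 12.9, 5.5.
Cumulative: 13.8, 33.2, 33.2, 50.0, 66.5, 68.6, 78.7, 96.5, 106.8, 122.8, 136.3, 149.2, 154.7.
The total first reaches 43 DD on day 4.

day 4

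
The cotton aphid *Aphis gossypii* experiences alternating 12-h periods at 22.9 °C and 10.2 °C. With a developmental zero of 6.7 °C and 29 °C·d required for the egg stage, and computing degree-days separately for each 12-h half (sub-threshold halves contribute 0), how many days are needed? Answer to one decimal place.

Day half: max(0, 22.9 − 6.7) × 0.5 = 16.2 × 0.5 = 8.10 DD.
Night half: max(0, 10.2 − 6.7) × 0.5 = 3.5 × 0.5 = 1.75 DD.
Per 24 h: 9.85 DD/day.
Duration = 29 / 9.85 = 2.944 ≈ 2.9 days.

2.9 days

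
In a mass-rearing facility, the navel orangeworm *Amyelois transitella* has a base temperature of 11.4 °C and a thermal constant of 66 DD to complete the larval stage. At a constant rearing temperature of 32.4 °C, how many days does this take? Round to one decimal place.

3.1 days

Daily accumulation = 32.4 − 11.4 = 21.0 DD/day.
Duration = 66 / 21.0 = 3.143 ≈ 3.1 days.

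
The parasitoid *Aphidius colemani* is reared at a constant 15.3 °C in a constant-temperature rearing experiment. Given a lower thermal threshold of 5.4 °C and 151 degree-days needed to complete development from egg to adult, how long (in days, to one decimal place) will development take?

Daily accumulation = 15.3 − 5.4 = 9.9 DD/day.
Duration = 151 / 9.9 = 15.253 ≈ 15.3 days.

15.3 days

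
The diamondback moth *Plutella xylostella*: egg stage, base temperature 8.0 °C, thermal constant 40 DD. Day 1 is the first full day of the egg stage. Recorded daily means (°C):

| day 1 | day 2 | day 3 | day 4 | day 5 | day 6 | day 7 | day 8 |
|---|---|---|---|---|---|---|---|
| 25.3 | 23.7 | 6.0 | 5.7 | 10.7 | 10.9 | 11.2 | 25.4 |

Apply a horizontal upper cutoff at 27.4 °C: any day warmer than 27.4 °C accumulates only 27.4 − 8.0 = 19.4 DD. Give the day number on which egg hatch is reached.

day 7

Daily DD above 8.0 °C (capped at 19.4): 17.3, 15.7, 0.0, 0.0, 2.7, 2.9, 3.2, 17.4.
Cumulative: 17.3, 33.0, 33.0, 33.0, 35.7, 38.6, 41.8, 59.2.
The total first reaches 40 DD on day 7.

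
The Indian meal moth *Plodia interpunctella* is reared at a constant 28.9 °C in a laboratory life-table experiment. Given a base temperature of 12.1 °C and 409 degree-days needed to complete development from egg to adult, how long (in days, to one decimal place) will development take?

24.3 days

Daily accumulation = 28.9 − 12.1 = 16.8 DD/day.
Duration = 409 / 16.8 = 24.345 ≈ 24.3 days.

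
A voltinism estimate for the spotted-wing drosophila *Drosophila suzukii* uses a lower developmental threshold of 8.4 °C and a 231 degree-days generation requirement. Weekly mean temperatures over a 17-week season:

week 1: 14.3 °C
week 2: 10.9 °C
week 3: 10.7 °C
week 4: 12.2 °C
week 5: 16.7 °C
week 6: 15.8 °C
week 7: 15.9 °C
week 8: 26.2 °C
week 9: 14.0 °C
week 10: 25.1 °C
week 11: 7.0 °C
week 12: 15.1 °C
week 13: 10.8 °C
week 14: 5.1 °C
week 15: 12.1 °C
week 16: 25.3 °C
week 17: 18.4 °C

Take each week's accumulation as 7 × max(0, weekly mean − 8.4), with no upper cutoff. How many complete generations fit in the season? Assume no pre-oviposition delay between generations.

Weekly DD (7 × max(0, T̄ − 8.4)): 41.3, 17.5, 16.1, 26.6, 58.1, 51.8, 52.5, 124.6, 39.2, 116.9, 0.0, 46.9, 16.8, 0.0, 25.9, 118.3, 70.0.
Season total = 822.5 DD.
Complete generations = ⌊822.5 / 231⌋ = 3.

3 generations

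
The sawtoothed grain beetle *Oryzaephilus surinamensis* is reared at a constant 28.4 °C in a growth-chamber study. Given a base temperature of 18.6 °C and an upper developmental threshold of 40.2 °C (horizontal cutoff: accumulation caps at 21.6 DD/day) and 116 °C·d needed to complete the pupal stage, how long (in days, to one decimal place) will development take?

11.8 days

Daily accumulation = 28.4 − 18.6 = 9.8 DD/day.
Duration = 116 / 9.8 = 11.837 ≈ 11.8 days.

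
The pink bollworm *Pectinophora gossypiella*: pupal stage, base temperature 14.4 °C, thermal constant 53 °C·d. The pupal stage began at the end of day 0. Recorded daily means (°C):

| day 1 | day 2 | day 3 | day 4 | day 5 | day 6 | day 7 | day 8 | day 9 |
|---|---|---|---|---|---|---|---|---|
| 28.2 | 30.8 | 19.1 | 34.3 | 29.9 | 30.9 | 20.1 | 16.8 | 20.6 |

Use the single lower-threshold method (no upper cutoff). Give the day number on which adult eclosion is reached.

Daily DD above 14.4 °C: 13.8, 16.4, 4.7, 19.9, 15.5, 16.5, 5.7, 2.4, 6.2.
Cumulative: 13.8, 30.2, 34.9, 54.8, 70.3, 86.8, 92.5, 94.9, 101.1.
The total first reaches 53 DD on day 4.

day 4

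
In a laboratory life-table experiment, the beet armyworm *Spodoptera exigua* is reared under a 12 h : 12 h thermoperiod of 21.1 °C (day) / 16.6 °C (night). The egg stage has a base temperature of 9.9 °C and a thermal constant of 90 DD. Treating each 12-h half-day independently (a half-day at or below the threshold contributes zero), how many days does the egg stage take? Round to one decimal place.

10.1 days

Day half: max(0, 21.1 − 9.9) × 0.5 = 11.2 × 0.5 = 5.60 DD.
Night half: max(0, 16.6 − 9.9) × 0.5 = 6.7 × 0.5 = 3.35 DD.
Per 24 h: 8.95 DD/day.
Duration = 90 / 8.95 = 10.056 ≈ 10.1 days.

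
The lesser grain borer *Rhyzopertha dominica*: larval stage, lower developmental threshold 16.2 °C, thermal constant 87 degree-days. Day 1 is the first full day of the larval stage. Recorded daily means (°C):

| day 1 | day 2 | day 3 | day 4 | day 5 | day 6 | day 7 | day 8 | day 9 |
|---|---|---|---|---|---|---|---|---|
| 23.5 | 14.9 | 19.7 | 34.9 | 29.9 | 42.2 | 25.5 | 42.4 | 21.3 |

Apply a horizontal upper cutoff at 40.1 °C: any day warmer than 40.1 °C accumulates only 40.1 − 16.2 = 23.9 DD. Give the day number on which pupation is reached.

Daily DD above 16.2 °C (capped at 23.9): 7.3, 0.0, 3.5, 18.7, 13.7, 23.9, 9.3, 23.9, 5.1.
Cumulative: 7.3, 7.3, 10.8, 29.5, 43.2, 67.1, 76.4, 100.3, 105.4.
The total first reaches 87 DD on day 8.

day 8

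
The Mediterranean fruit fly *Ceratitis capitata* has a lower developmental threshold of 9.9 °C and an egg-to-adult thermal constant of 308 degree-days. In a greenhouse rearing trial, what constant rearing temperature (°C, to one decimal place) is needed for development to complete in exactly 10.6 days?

Required daily accumulation = 308 / 10.6 = 29.057 DD/day.
T = T_base + 29.057 = 9.9 + 29.057 = 38.957 ≈ 39.0 °C.

39.0 °C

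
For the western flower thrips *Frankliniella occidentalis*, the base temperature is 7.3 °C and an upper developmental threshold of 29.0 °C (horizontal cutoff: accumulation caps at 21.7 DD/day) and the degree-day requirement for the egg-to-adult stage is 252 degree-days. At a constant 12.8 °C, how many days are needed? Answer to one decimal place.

Daily accumulation = 12.8 − 7.3 = 5.5 DD/day.
Duration = 252 / 5.5 = 45.818 ≈ 45.8 days.

45.8 days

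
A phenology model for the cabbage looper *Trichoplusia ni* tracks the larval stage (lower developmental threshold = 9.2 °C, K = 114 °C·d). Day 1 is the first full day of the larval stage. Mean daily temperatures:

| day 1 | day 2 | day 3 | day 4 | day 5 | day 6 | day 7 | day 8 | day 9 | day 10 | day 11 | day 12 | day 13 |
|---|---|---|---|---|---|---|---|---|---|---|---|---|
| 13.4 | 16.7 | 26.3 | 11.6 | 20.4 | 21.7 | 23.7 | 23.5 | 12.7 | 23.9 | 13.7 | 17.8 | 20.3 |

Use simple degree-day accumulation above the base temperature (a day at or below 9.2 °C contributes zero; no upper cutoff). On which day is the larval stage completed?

Daily DD above 9.2 °C: 4.2, 7.5, 17.1, 2.4, 11.2, 12.5, 14.5, 14.3, 3.5, 14.7, 4.5, 8.6, 11.1.
Cumulative: 4.2, 11.7, 28.8, 31.2, 42.4, 54.9, 69.4, 83.7, 87.2, 101.9, 106.4, 115.0, 126.1.
The total first reaches 114 DD on day 12.

day 12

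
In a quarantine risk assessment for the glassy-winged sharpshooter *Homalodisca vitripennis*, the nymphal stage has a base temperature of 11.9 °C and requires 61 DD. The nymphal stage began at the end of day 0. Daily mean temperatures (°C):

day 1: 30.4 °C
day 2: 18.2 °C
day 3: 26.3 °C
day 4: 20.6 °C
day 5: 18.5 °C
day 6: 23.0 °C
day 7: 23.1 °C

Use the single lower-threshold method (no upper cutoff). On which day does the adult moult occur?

day 6

Daily DD above 11.9 °C: 18.5, 6.3, 14.4, 8.7, 6.6, 11.1, 11.2.
Cumulative: 18.5, 24.8, 39.2, 47.9, 54.5, 65.6, 76.8.
The total first reaches 61 DD on day 6.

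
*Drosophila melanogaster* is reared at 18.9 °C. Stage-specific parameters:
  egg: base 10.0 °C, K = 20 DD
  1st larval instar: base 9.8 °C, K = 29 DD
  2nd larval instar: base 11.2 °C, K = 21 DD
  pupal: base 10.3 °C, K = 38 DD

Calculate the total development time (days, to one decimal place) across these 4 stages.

egg: 20 / (18.9 − 10.0) = 20 / 8.9 = 2.247 d.
1st larval instar: 29 / (18.9 − 9.8) = 29 / 9.1 = 3.187 d.
2nd larval instar: 21 / (18.9 − 11.2) = 21 / 7.7 = 2.727 d.
pupal: 38 / (18.9 − 10.3) = 38 / 8.6 = 4.419 d.
Sum = 12.580 ≈ 12.6 days.

12.6 days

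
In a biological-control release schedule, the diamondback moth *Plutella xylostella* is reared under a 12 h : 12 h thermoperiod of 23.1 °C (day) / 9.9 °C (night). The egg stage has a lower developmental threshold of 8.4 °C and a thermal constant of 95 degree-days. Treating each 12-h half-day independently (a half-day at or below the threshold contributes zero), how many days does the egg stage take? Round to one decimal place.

Day half: max(0, 23.1 − 8.4) × 0.5 = 14.7 × 0.5 = 7.35 DD.
Night half: max(0, 9.9 − 8.4) × 0.5 = 1.5 × 0.5 = 0.75 DD.
Per 24 h: 8.10 DD/day.
Duration = 95 / 8.10 = 11.728 ≈ 11.7 days.

11.7 days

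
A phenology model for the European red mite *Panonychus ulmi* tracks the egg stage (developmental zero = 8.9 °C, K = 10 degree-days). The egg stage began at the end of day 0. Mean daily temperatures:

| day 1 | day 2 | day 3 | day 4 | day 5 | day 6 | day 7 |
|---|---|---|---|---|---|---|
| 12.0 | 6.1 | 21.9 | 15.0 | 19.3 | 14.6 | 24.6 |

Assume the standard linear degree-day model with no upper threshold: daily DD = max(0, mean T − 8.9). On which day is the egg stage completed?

Daily DD above 8.9 °C: 3.1, 0.0, 13.0, 6.1, 10.4, 5.7, 15.7.
Cumulative: 3.1, 3.1, 16.1, 22.2, 32.6, 38.3, 54.0.
The total first reaches 10 DD on day 3.

day 3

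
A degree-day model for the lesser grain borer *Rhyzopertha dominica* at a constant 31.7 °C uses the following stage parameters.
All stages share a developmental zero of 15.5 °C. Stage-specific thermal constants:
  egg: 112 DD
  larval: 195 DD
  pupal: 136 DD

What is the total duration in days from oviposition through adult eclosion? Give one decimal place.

27.3 days

Daily accumulation at 31.7 °C = 31.7 − 15.5 = 16.2 DD/day.
Total K = 112 + 195 + 136 = 443 DD.
Total duration = 443 / 16.2 = 27.346 ≈ 27.3 days.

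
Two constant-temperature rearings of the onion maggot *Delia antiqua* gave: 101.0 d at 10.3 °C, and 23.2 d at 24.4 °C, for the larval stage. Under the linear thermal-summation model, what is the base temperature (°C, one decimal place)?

6.1 °C

Under the model K = D·(T − T_b), so D₁·(T₁ − T_b) = D₂·(T₂ − T_b).
101.0·(10.3 − T_b) = 23.2·(24.4 − T_b)
T_b = (101.0·10.3 − 23.2·24.4) / (101.0 − 23.2) = 474.22 / 77.8 = 6.095 °C ≈ 6.1 °C.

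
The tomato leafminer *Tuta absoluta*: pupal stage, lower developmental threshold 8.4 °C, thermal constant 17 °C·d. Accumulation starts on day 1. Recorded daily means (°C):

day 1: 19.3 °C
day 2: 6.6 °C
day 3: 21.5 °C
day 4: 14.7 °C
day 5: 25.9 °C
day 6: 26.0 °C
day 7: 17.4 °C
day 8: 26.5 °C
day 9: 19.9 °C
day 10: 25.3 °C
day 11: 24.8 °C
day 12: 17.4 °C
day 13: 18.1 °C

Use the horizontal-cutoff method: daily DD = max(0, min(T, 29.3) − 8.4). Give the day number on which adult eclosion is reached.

Daily DD above 8.4 °C (capped at 20.9): 10.9, 0.0, 13.1, 6.3, 17.5, 17.6, 9.0, 18.1, 11.5, 16.9, 16.4, 9.0, 9.7.
Cumulative: 10.9, 10.9, 24.0, 30.3, 47.8, 65.4, 74.4, 92.5, 104.0, 120.9, 137.3, 146.3, 156.0.
The total first reaches 17 DD on day 3.

day 3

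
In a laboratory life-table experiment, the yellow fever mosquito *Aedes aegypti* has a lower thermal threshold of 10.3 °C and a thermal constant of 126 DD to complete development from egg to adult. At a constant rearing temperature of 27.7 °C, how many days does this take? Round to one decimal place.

Daily accumulation = 27.7 − 10.3 = 17.4 DD/day.
Duration = 126 / 17.4 = 7.241 ≈ 7.2 days.

7.2 days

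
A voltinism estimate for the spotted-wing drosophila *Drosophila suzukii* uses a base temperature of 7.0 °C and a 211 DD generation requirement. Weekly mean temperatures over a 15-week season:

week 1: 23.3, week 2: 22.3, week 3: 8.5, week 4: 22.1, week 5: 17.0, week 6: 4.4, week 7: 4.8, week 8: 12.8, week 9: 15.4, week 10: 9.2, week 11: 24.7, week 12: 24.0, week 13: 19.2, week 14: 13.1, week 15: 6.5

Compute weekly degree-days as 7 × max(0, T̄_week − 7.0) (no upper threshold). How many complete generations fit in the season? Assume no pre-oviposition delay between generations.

4 generations

Weekly DD (7 × max(0, T̄ − 7.0)): 114.1, 107.1, 10.5, 105.7, 70.0, 0.0, 0.0, 40.6, 58.8, 15.4, 123.9, 119.0, 85.4, 42.7, 0.0.
Season total = 893.2 DD.
Complete generations = ⌊893.2 / 211⌋ = 4.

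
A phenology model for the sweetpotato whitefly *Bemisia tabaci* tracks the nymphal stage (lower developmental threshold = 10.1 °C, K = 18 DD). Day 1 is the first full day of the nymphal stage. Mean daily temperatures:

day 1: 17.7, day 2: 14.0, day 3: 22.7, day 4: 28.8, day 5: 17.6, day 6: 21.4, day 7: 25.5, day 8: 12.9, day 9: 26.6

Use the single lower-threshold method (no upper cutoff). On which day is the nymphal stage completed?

day 3

Daily DD above 10.1 °C: 7.6, 3.9, 12.6, 18.7, 7.5, 11.3, 15.4, 2.8, 16.5.
Cumulative: 7.6, 11.5, 24.1, 42.8, 50.3, 61.6, 77.0, 79.8, 96.3.
The total first reaches 18 DD on day 3.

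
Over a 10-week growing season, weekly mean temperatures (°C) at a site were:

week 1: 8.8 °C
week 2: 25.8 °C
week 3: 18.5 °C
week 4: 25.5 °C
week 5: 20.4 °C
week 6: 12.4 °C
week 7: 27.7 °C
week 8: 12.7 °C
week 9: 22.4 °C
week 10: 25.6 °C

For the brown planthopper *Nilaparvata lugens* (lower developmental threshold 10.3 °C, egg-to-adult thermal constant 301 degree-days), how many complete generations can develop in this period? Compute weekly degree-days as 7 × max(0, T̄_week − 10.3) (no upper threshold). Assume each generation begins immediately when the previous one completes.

2 generations

Weekly DD (7 × max(0, T̄ − 10.3)): 0.0, 108.5, 57.4, 106.4, 70.7, 14.7, 121.8, 16.8, 84.7, 107.1.
Season total = 688.1 DD.
Complete generations = ⌊688.1 / 301⌋ = 2.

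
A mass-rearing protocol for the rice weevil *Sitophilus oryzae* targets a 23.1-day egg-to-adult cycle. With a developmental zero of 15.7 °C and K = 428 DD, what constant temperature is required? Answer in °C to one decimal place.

34.2 °C

Required daily accumulation = 428 / 23.1 = 18.528 DD/day.
T = T_base + 18.528 = 15.7 + 18.528 = 34.228 ≈ 34.2 °C.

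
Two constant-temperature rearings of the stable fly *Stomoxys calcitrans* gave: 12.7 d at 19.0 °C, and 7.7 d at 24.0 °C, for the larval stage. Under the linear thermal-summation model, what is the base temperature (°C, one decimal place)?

11.3 °C

Equal thermal constants: D₁(T₁ − T_b) = D₂(T₂ − T_b).
12.7·(19.0 − T_b) = 7.7·(24.0 − T_b)
T_b = (12.7·19.0 − 7.7·24.0) / (12.7 − 7.7) = 56.50 / 5.0 = 11.300 °C ≈ 11.3 °C.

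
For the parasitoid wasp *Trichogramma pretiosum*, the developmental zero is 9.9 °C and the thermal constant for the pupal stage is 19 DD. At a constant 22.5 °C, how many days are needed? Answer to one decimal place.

1.5 days

Daily accumulation = 22.5 − 9.9 = 12.6 DD/day.
Duration = 19 / 12.6 = 1.508 ≈ 1.5 days.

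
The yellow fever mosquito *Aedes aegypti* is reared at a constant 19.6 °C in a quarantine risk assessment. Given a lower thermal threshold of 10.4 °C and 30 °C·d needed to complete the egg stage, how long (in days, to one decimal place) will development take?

3.3 days

Daily accumulation = 19.6 − 10.4 = 9.2 DD/day.
Duration = 30 / 9.2 = 3.261 ≈ 3.3 days.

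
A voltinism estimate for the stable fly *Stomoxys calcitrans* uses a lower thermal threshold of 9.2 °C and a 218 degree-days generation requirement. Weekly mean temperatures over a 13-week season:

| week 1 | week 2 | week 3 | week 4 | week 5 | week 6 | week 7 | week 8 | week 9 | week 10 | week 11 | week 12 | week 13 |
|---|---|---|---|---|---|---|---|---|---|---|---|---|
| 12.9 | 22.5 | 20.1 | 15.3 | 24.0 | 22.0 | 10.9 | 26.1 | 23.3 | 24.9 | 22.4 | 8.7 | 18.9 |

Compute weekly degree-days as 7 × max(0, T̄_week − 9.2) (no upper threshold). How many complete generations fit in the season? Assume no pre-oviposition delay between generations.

Weekly DD (7 × max(0, T̄ − 9.2)): 25.9, 93.1, 76.3, 42.7, 103.6, 89.6, 11.9, 118.3, 98.7, 109.9, 92.4, 0.0, 67.9.
Season total = 930.3 DD.
Complete generations = ⌊930.3 / 218⌋ = 4.

4 generations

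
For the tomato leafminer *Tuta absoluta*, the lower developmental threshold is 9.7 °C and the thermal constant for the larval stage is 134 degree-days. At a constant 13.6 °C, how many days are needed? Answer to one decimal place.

34.4 days

Daily accumulation = 13.6 − 9.7 = 3.9 DD/day.
Duration = 134 / 3.9 = 34.359 ≈ 34.4 days.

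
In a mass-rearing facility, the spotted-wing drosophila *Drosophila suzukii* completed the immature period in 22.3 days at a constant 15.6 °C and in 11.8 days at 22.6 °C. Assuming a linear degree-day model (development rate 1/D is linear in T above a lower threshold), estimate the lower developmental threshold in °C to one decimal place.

Equal thermal constants: D₁(T₁ − T_b) = D₂(T₂ − T_b).
22.3·(15.6 − T_b) = 11.8·(22.6 − T_b)
T_b = (22.3·15.6 − 11.8·22.6) / (22.3 − 11.8) = 81.20 / 10.5 = 7.733 °C ≈ 7.7 °C.

7.7 °C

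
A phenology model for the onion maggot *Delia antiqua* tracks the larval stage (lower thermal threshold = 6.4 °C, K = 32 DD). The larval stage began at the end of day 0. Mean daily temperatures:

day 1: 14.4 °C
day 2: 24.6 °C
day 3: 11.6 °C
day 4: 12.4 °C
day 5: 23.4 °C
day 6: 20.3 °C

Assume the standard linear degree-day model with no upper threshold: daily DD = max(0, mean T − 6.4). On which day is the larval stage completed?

Daily DD above 6.4 °C: 8.0, 18.2, 5.2, 6.0, 17.0, 13.9.
Cumulative: 8.0, 26.2, 31.4, 37.4, 54.4, 68.3.
The total first reaches 32 DD on day 4.

day 4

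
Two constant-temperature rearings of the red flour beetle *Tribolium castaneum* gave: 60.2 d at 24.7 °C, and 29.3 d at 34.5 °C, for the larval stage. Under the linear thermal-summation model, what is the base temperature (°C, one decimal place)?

Equal thermal constants: D₁(T₁ − T_b) = D₂(T₂ − T_b).
60.2·(24.7 − T_b) = 29.3·(34.5 − T_b)
T_b = (60.2·24.7 − 29.3·34.5) / (60.2 − 29.3) = 476.09 / 30.9 = 15.407 °C ≈ 15.4 °C.

15.4 °C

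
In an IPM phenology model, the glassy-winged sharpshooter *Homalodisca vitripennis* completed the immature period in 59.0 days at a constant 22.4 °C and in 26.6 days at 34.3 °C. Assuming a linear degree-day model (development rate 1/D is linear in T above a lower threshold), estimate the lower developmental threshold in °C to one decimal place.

Equal thermal constants: D₁(T₁ − T_b) = D₂(T₂ − T_b).
59.0·(22.4 − T_b) = 26.6·(34.3 − T_b)
T_b = (59.0·22.4 − 26.6·34.3) / (59.0 − 26.6) = 409.22 / 32.4 = 12.630 °C ≈ 12.6 °C.

12.6 °C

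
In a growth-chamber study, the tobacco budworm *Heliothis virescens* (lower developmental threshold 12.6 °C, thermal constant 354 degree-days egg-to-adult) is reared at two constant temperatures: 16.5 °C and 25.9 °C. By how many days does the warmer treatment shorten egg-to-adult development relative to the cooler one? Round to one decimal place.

At 16.5 °C: 354 / (16.5 − 12.6) = 354 / 3.9 = 90.769 d.
At 25.9 °C: 354 / (25.9 − 12.6) = 354 / 13.3 = 26.617 d.
Difference = |90.769 − 26.617| = 64.153 ≈ 64.2 days.

64.2 days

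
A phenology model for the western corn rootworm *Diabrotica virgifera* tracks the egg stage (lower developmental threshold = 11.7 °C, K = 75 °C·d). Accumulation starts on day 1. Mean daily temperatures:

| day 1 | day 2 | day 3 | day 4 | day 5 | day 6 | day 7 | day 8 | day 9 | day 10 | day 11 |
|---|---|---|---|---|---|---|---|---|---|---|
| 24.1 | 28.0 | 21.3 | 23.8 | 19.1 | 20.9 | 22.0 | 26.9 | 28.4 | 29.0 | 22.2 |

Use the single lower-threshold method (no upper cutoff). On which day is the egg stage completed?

day 7

Daily DD above 11.7 °C: 12.4, 16.3, 9.6, 12.1, 7.4, 9.2, 10.3, 15.2, 16.7, 17.3, 10.5.
Cumulative: 12.4, 28.7, 38.3, 50.4, 57.8, 67.0, 77.3, 92.5, 109.2, 126.5, 137.0.
The total first reaches 75 DD on day 7.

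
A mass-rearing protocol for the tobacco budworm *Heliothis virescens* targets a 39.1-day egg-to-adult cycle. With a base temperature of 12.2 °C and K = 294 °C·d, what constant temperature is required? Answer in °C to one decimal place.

19.7 °C

Required daily accumulation = 294 / 39.1 = 7.519 DD/day.
T = T_base + 7.519 = 12.2 + 7.519 = 19.719 ≈ 19.7 °C.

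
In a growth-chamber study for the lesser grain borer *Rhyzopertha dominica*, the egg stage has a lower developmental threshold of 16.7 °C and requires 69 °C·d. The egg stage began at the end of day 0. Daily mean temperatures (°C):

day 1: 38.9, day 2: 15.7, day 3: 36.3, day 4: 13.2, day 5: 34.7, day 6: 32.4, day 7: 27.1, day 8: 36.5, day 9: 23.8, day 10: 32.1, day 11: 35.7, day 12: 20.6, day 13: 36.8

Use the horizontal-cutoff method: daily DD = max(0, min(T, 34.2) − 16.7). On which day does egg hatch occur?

day 7

Daily DD above 16.7 °C (capped at 17.5): 17.5, 0.0, 17.5, 0.0, 17.5, 15.7, 10.4, 17.5, 7.1, 15.4, 17.5, 3.9, 17.5.
Cumulative: 17.5, 17.5, 35.0, 35.0, 52.5, 68.2, 78.6, 96.1, 103.2, 118.6, 136.1, 140.0, 157.5.
The total first reaches 69 DD on day 7.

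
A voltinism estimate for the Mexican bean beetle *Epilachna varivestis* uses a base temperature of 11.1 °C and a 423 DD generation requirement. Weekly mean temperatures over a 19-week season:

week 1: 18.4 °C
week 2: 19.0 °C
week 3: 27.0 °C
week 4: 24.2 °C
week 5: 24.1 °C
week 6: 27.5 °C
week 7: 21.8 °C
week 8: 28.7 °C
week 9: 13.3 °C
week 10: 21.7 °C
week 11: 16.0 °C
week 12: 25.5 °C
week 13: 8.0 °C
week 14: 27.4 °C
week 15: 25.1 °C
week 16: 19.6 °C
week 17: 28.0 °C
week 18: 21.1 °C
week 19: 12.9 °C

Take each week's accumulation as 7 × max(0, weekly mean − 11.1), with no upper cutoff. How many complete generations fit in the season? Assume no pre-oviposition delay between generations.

Weekly DD (7 × max(0, T̄ − 11.1)): 51.1, 55.3, 111.3, 91.7, 91.0, 114.8, 74.9, 123.2, 15.4, 74.2, 34.3, 100.8, 0.0, 114.1, 98.0, 59.5, 118.3, 70.0, 12.6.
Season total = 1410.5 DD.
Complete generations = ⌊1410.5 / 423⌋ = 3.

3 generations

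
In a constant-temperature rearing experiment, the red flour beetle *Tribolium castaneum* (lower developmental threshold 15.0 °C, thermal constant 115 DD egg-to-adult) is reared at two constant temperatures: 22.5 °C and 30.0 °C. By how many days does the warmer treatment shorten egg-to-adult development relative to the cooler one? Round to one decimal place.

At 22.5 °C: 115 / (22.5 − 15.0) = 115 / 7.5 = 15.333 d.
At 30.0 °C: 115 / (30.0 − 15.0) = 115 / 15.0 = 7.667 d.
Difference = |15.333 − 7.667| = 7.667 ≈ 7.7 days.

7.7 days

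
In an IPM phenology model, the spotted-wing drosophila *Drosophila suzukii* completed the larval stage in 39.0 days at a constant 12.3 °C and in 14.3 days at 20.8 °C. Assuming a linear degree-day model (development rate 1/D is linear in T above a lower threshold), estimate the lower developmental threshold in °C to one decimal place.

7.4 °C

Linear rate model ⇒ the product D·(T − T_b) is constant across temperatures.
39.0·(12.3 − T_b) = 14.3·(20.8 − T_b)
T_b = (39.0·12.3 − 14.3·20.8) / (39.0 − 14.3) = 182.26 / 24.7 = 7.379 °C ≈ 7.4 °C.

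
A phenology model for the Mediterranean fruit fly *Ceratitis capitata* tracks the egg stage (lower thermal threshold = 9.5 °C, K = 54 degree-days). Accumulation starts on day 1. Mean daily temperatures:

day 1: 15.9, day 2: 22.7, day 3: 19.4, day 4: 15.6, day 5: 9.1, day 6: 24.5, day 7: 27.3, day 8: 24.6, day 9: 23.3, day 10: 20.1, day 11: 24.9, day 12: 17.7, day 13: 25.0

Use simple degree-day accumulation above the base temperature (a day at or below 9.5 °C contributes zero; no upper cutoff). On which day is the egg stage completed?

Daily DD above 9.5 °C: 6.4, 13.2, 9.9, 6.1, 0.0, 15.0, 17.8, 15.1, 13.8, 10.6, 15.4, 8.2, 15.5.
Cumulative: 6.4, 19.6, 29.5, 35.6, 35.6, 50.6, 68.4, 83.5, 97.3, 107.9, 123.3, 131.5, 147.0.
The total first reaches 54 DD on day 7.

day 7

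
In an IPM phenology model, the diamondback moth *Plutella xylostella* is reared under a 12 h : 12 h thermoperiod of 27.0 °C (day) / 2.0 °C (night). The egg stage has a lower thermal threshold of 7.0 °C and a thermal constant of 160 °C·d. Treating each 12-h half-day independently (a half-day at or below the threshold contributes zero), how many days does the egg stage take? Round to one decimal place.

16.0 days

Day half: max(0, 27.0 − 7.0) × 0.5 = 20.0 × 0.5 = 10.00 DD.
Night half: max(0, 2.0 − 7.0) × 0.5 = 0.0 × 0.5 = 0.00 DD.
Per 24 h: 10.00 DD/day.
Duration = 160 / 10.00 = 16.000 ≈ 16.0 days.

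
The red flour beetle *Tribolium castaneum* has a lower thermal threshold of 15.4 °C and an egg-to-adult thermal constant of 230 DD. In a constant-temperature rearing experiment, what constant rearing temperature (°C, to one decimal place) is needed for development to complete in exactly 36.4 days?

Required daily accumulation = 230 / 36.4 = 6.319 DD/day.
T = T_base + 6.319 = 15.4 + 6.319 = 21.719 ≈ 21.7 °C.

21.7 °C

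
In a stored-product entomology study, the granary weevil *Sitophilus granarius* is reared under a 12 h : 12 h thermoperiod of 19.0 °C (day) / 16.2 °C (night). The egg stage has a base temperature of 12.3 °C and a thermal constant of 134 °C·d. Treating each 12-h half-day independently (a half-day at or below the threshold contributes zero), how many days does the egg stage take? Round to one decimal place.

25.3 days

Day half: max(0, 19.0 − 12.3) × 0.5 = 6.7 × 0.5 = 3.35 DD.
Night half: max(0, 16.2 − 12.3) × 0.5 = 3.9 × 0.5 = 1.95 DD.
Per 24 h: 5.30 DD/day.
Duration = 134 / 5.30 = 25.283 ≈ 25.3 days.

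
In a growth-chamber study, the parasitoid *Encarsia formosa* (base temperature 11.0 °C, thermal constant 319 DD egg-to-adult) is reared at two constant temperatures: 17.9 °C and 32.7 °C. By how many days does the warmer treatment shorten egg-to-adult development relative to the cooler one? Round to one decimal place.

31.5 days

At 17.9 °C: 319 / (17.9 − 11.0) = 319 / 6.9 = 46.232 d.
At 32.7 °C: 319 / (32.7 − 11.0) = 319 / 21.7 = 14.700 d.
Difference = |46.232 − 14.700| = 31.531 ≈ 31.5 days.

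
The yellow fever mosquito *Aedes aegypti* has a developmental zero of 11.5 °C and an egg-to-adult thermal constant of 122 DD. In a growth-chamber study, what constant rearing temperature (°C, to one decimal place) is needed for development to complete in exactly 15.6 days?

19.3 °C

Required daily accumulation = 122 / 15.6 = 7.821 DD/day.
T = T_base + 7.821 = 11.5 + 7.821 = 19.321 ≈ 19.3 °C.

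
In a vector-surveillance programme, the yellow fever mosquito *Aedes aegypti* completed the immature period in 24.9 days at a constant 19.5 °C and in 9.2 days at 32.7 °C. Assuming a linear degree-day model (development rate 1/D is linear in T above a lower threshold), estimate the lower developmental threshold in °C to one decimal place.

Equal thermal constants: D₁(T₁ − T_b) = D₂(T₂ − T_b).
24.9·(19.5 − T_b) = 9.2·(32.7 − T_b)
T_b = (24.9·19.5 − 9.2·32.7) / (24.9 − 9.2) = 184.71 / 15.7 = 11.765 °C ≈ 11.8 °C.

11.8 °C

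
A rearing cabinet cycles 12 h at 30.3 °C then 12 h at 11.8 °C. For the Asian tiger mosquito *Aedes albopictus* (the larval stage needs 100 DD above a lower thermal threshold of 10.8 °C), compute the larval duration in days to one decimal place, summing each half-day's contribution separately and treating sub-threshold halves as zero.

9.8 days

Day half: max(0, 30.3 − 10.8) × 0.5 = 19.5 × 0.5 = 9.75 DD.
Night half: max(0, 11.8 − 10.8) × 0.5 = 1.0 × 0.5 = 0.50 DD.
Per 24 h: 10.25 DD/day.
Duration = 100 / 10.25 = 9.756 ≈ 9.8 days.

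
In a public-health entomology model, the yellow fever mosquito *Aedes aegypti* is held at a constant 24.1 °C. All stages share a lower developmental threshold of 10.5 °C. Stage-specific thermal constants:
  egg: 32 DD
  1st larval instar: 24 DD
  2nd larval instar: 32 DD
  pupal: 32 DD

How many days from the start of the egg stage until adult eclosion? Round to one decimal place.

Daily accumulation at 24.1 °C = 24.1 − 10.5 = 13.6 DD/day.
Total K = 32 + 24 + 32 + 32 = 120 DD.
Total duration = 120 / 13.6 = 8.824 ≈ 8.8 days.

8.8 days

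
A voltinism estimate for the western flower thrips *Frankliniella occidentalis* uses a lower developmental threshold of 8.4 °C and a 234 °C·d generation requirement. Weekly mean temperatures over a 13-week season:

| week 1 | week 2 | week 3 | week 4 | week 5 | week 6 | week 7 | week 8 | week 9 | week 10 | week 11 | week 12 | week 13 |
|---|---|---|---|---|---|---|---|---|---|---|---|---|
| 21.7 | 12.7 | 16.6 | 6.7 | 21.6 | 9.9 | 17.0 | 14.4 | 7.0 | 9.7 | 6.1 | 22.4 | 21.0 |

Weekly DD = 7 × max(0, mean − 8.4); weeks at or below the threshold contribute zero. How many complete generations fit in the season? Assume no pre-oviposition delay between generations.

Weekly DD (7 × max(0, T̄ − 8.4)): 93.1, 30.1, 57.4, 0.0, 92.4, 10.5, 60.2, 42.0, 0.0, 9.1, 0.0, 98.0, 88.2.
Season total = 581.0 DD.
Complete generations = ⌊581.0 / 234⌋ = 2.

2 generations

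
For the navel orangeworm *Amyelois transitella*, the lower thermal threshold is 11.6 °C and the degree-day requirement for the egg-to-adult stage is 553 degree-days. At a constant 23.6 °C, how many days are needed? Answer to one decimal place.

46.1 days

Daily accumulation = 23.6 − 11.6 = 12.0 DD/day.
Duration = 553 / 12.0 = 46.083 ≈ 46.1 days.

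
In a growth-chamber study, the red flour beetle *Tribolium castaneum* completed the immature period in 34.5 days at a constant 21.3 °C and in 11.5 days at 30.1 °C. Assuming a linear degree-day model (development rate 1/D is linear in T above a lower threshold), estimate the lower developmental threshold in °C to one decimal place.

16.9 °C

Equal thermal constants: D₁(T₁ − T_b) = D₂(T₂ − T_b).
34.5·(21.3 − T_b) = 11.5·(30.1 − T_b)
T_b = (34.5·21.3 − 11.5·30.1) / (34.5 − 11.5) = 388.70 / 23.0 = 16.900 °C ≈ 16.9 °C.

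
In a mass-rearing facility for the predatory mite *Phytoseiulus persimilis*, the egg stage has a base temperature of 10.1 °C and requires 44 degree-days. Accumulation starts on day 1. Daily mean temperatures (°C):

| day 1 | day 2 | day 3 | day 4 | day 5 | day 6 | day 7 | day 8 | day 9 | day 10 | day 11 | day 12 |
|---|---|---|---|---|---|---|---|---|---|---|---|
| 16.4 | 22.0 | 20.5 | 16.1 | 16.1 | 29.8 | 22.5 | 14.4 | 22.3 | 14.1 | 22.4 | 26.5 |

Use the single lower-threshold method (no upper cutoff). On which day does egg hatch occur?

Daily DD above 10.1 °C: 6.3, 11.9, 10.4, 6.0, 6.0, 19.7, 12.4, 4.3, 12.2, 4.0, 12.3, 16.4.
Cumulative: 6.3, 18.2, 28.6, 34.6, 40.6, 60.3, 72.7, 77.0, 89.2, 93.2, 105.5, 121.9.
The total first reaches 44 DD on day 6.

day 6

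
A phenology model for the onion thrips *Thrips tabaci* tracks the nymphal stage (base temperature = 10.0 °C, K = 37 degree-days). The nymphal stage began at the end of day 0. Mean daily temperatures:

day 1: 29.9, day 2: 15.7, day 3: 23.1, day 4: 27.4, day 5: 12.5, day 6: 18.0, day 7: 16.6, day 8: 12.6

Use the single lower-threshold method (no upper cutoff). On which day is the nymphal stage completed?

Daily DD above 10.0 °C: 19.9, 5.7, 13.1, 17.4, 2.5, 8.0, 6.6, 2.6.
Cumulative: 19.9, 25.6, 38.7, 56.1, 58.6, 66.6, 73.2, 75.8.
The total first reaches 37 DD on day 3.

day 3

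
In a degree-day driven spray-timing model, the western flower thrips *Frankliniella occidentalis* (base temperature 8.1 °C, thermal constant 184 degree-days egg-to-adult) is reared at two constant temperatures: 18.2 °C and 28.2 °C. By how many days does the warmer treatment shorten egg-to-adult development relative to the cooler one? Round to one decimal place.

9.1 days

At 18.2 °C: 184 / (18.2 − 8.1) = 184 / 10.1 = 18.218 d.
At 28.2 °C: 184 / (28.2 − 8.1) = 184 / 20.1 = 9.154 d.
Difference = |18.218 − 9.154| = 9.064 ≈ 9.1 days.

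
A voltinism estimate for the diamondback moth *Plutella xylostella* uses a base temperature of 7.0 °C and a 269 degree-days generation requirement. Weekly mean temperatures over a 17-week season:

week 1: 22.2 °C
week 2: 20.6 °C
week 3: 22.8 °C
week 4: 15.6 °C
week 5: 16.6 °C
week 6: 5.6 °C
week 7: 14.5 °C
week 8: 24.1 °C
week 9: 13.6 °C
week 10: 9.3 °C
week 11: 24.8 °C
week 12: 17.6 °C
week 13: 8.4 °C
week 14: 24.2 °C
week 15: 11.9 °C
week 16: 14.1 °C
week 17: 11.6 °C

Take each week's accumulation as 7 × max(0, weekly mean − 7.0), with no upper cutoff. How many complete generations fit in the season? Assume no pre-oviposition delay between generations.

4 generations

Weekly DD (7 × max(0, T̄ − 7.0)): 106.4, 95.2, 110.6, 60.2, 67.2, 0.0, 52.5, 119.7, 46.2, 16.1, 124.6, 74.2, 9.8, 120.4, 34.3, 49.7, 32.2.
Season total = 1119.3 DD.
Complete generations = ⌊1119.3 / 269⌋ = 4.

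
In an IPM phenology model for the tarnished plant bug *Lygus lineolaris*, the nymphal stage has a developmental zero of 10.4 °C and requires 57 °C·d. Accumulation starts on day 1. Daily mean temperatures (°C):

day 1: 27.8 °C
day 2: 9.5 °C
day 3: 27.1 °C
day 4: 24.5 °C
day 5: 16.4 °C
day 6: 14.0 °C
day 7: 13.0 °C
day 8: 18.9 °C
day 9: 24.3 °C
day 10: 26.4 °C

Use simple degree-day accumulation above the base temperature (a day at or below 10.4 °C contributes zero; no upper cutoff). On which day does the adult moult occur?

day 6

Daily DD above 10.4 °C: 17.4, 0.0, 16.7, 14.1, 6.0, 3.6, 2.6, 8.5, 13.9, 16.0.
Cumulative: 17.4, 17.4, 34.1, 48.2, 54.2, 57.8, 60.4, 68.9, 82.8, 98.8.
The total first reaches 57 DD on day 6.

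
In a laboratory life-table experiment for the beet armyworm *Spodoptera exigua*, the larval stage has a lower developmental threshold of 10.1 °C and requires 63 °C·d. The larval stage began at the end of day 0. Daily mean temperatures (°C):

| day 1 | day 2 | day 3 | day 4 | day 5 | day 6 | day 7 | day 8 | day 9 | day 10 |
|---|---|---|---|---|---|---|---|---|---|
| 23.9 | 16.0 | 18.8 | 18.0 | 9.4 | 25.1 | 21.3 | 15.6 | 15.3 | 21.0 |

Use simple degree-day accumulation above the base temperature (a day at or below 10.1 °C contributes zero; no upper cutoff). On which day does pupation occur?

day 8

Daily DD above 10.1 °C: 13.8, 5.9, 8.7, 7.9, 0.0, 15.0, 11.2, 5.5, 5.2, 10.9.
Cumulative: 13.8, 19.7, 28.4, 36.3, 36.3, 51.3, 62.5, 68.0, 73.2, 84.1.
The total first reaches 63 DD on day 8.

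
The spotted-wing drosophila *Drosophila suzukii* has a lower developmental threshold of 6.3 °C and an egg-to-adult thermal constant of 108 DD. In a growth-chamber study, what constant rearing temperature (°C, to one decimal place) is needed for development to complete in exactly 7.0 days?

Required daily accumulation = 108 / 7.0 = 15.429 DD/day.
T = T_base + 15.429 = 6.3 + 15.429 = 21.729 ≈ 21.7 °C.

21.7 °C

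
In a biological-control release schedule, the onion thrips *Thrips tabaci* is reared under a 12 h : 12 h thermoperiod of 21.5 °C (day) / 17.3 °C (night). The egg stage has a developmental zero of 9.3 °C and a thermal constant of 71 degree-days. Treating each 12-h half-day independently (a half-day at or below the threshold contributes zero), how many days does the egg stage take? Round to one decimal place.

Day half: max(0, 21.5 − 9.3) × 0.5 = 12.2 × 0.5 = 6.10 DD.
Night half: max(0, 17.3 − 9.3) × 0.5 = 8.0 × 0.5 = 4.00 DD.
Per 24 h: 10.10 DD/day.
Duration = 71 / 10.10 = 7.030 ≈ 7.0 days.

7.0 days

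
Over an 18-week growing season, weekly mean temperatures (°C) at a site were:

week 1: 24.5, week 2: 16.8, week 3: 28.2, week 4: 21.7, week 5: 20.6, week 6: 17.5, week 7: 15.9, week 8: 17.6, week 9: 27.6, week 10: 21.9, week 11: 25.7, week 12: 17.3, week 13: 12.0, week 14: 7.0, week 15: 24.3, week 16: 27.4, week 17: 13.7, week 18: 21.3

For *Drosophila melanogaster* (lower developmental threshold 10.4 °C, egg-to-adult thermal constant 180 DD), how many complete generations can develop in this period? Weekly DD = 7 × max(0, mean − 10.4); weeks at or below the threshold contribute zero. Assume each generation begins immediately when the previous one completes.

6 generations

Weekly DD (7 × max(0, T̄ − 10.4)): 98.7, 44.8, 124.6, 79.1, 71.4, 49.7, 38.5, 50.4, 120.4, 80.5, 107.1, 48.3, 11.2, 0.0, 97.3, 119.0, 23.1, 76.3.
Season total = 1240.4 DD.
Complete generations = ⌊1240.4 / 180⌋ = 6.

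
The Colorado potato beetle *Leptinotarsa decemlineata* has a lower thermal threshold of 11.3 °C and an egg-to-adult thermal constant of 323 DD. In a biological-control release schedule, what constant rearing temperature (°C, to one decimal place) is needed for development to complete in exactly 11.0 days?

40.7 °C

Required daily accumulation = 323 / 11.0 = 29.364 DD/day.
T = T_base + 29.364 = 11.3 + 29.364 = 40.664 ≈ 40.7 °C.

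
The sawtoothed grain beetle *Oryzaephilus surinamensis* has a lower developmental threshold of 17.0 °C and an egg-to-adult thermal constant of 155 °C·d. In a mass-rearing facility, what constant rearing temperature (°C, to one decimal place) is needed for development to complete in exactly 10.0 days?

32.5 °C

Required daily accumulation = 155 / 10.0 = 15.500 DD/day.
T = T_base + 15.500 = 17.0 + 15.500 = 32.500 ≈ 32.5 °C.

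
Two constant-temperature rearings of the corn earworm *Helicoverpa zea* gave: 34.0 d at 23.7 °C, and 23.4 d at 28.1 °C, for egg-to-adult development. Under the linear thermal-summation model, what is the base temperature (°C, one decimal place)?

Linear rate model ⇒ the product D·(T − T_b) is constant across temperatures.
34.0·(23.7 − T_b) = 23.4·(28.1 − T_b)
T_b = (34.0·23.7 − 23.4·28.1) / (34.0 − 23.4) = 148.26 / 10.6 = 13.987 °C ≈ 14.0 °C.

14.0 °C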